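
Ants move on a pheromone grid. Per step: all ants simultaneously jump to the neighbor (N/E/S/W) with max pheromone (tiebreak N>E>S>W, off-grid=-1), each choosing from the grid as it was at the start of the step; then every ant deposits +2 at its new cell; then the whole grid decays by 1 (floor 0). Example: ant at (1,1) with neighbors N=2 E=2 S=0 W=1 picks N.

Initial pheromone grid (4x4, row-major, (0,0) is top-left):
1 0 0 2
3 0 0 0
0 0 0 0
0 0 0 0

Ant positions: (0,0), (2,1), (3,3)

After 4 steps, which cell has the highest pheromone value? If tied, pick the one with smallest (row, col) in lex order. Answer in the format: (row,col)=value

Answer: (1,0)=7

Derivation:
Step 1: ant0:(0,0)->S->(1,0) | ant1:(2,1)->N->(1,1) | ant2:(3,3)->N->(2,3)
  grid max=4 at (1,0)
Step 2: ant0:(1,0)->E->(1,1) | ant1:(1,1)->W->(1,0) | ant2:(2,3)->N->(1,3)
  grid max=5 at (1,0)
Step 3: ant0:(1,1)->W->(1,0) | ant1:(1,0)->E->(1,1) | ant2:(1,3)->N->(0,3)
  grid max=6 at (1,0)
Step 4: ant0:(1,0)->E->(1,1) | ant1:(1,1)->W->(1,0) | ant2:(0,3)->S->(1,3)
  grid max=7 at (1,0)
Final grid:
  0 0 0 0
  7 4 0 1
  0 0 0 0
  0 0 0 0
Max pheromone 7 at (1,0)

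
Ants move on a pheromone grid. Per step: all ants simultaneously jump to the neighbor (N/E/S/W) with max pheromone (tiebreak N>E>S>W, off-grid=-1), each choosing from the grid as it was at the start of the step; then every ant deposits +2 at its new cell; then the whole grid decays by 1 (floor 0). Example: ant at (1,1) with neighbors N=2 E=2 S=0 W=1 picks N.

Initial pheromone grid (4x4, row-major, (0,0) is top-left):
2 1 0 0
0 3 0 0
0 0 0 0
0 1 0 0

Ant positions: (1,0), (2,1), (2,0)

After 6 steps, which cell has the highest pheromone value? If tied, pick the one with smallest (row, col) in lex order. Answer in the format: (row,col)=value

Step 1: ant0:(1,0)->E->(1,1) | ant1:(2,1)->N->(1,1) | ant2:(2,0)->N->(1,0)
  grid max=6 at (1,1)
Step 2: ant0:(1,1)->W->(1,0) | ant1:(1,1)->W->(1,0) | ant2:(1,0)->E->(1,1)
  grid max=7 at (1,1)
Step 3: ant0:(1,0)->E->(1,1) | ant1:(1,0)->E->(1,1) | ant2:(1,1)->W->(1,0)
  grid max=10 at (1,1)
Step 4: ant0:(1,1)->W->(1,0) | ant1:(1,1)->W->(1,0) | ant2:(1,0)->E->(1,1)
  grid max=11 at (1,1)
Step 5: ant0:(1,0)->E->(1,1) | ant1:(1,0)->E->(1,1) | ant2:(1,1)->W->(1,0)
  grid max=14 at (1,1)
Step 6: ant0:(1,1)->W->(1,0) | ant1:(1,1)->W->(1,0) | ant2:(1,0)->E->(1,1)
  grid max=15 at (1,1)
Final grid:
  0 0 0 0
  12 15 0 0
  0 0 0 0
  0 0 0 0
Max pheromone 15 at (1,1)

Answer: (1,1)=15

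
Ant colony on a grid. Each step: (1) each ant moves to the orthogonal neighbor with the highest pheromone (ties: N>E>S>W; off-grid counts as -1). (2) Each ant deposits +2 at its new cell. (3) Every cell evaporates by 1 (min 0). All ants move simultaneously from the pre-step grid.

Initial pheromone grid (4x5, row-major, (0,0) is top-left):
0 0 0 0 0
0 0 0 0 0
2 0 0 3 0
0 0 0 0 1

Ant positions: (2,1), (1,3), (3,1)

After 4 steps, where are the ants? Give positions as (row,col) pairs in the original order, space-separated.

Step 1: ant0:(2,1)->W->(2,0) | ant1:(1,3)->S->(2,3) | ant2:(3,1)->N->(2,1)
  grid max=4 at (2,3)
Step 2: ant0:(2,0)->E->(2,1) | ant1:(2,3)->N->(1,3) | ant2:(2,1)->W->(2,0)
  grid max=4 at (2,0)
Step 3: ant0:(2,1)->W->(2,0) | ant1:(1,3)->S->(2,3) | ant2:(2,0)->E->(2,1)
  grid max=5 at (2,0)
Step 4: ant0:(2,0)->E->(2,1) | ant1:(2,3)->N->(1,3) | ant2:(2,1)->W->(2,0)
  grid max=6 at (2,0)

(2,1) (1,3) (2,0)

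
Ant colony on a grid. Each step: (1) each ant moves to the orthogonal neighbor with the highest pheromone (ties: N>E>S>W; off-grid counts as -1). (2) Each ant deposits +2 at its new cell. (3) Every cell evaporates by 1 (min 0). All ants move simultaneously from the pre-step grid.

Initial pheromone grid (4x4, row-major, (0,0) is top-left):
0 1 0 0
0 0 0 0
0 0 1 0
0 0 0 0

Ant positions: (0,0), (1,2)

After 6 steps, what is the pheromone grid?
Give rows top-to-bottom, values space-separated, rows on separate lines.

After step 1: ants at (0,1),(2,2)
  0 2 0 0
  0 0 0 0
  0 0 2 0
  0 0 0 0
After step 2: ants at (0,2),(1,2)
  0 1 1 0
  0 0 1 0
  0 0 1 0
  0 0 0 0
After step 3: ants at (1,2),(0,2)
  0 0 2 0
  0 0 2 0
  0 0 0 0
  0 0 0 0
After step 4: ants at (0,2),(1,2)
  0 0 3 0
  0 0 3 0
  0 0 0 0
  0 0 0 0
After step 5: ants at (1,2),(0,2)
  0 0 4 0
  0 0 4 0
  0 0 0 0
  0 0 0 0
After step 6: ants at (0,2),(1,2)
  0 0 5 0
  0 0 5 0
  0 0 0 0
  0 0 0 0

0 0 5 0
0 0 5 0
0 0 0 0
0 0 0 0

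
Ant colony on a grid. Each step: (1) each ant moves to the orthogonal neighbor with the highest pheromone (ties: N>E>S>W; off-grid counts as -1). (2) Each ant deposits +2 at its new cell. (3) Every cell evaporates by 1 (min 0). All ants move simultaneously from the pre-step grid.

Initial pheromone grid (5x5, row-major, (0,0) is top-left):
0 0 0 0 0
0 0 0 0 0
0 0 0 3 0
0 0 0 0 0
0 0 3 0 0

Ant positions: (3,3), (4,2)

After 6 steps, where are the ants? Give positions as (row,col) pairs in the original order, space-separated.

Step 1: ant0:(3,3)->N->(2,3) | ant1:(4,2)->N->(3,2)
  grid max=4 at (2,3)
Step 2: ant0:(2,3)->N->(1,3) | ant1:(3,2)->S->(4,2)
  grid max=3 at (2,3)
Step 3: ant0:(1,3)->S->(2,3) | ant1:(4,2)->N->(3,2)
  grid max=4 at (2,3)
Step 4: ant0:(2,3)->N->(1,3) | ant1:(3,2)->S->(4,2)
  grid max=3 at (2,3)
Step 5: ant0:(1,3)->S->(2,3) | ant1:(4,2)->N->(3,2)
  grid max=4 at (2,3)
Step 6: ant0:(2,3)->N->(1,3) | ant1:(3,2)->S->(4,2)
  grid max=3 at (2,3)

(1,3) (4,2)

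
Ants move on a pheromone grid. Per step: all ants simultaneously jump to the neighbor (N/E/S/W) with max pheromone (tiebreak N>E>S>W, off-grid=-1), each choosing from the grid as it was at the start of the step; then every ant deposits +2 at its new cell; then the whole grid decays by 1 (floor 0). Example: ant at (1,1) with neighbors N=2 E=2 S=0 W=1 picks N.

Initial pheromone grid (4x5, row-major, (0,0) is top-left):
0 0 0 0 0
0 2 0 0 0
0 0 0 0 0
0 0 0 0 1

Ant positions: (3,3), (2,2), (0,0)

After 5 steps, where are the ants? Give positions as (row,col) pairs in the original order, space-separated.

Step 1: ant0:(3,3)->E->(3,4) | ant1:(2,2)->N->(1,2) | ant2:(0,0)->E->(0,1)
  grid max=2 at (3,4)
Step 2: ant0:(3,4)->N->(2,4) | ant1:(1,2)->W->(1,1) | ant2:(0,1)->S->(1,1)
  grid max=4 at (1,1)
Step 3: ant0:(2,4)->S->(3,4) | ant1:(1,1)->N->(0,1) | ant2:(1,1)->N->(0,1)
  grid max=3 at (0,1)
Step 4: ant0:(3,4)->N->(2,4) | ant1:(0,1)->S->(1,1) | ant2:(0,1)->S->(1,1)
  grid max=6 at (1,1)
Step 5: ant0:(2,4)->S->(3,4) | ant1:(1,1)->N->(0,1) | ant2:(1,1)->N->(0,1)
  grid max=5 at (0,1)

(3,4) (0,1) (0,1)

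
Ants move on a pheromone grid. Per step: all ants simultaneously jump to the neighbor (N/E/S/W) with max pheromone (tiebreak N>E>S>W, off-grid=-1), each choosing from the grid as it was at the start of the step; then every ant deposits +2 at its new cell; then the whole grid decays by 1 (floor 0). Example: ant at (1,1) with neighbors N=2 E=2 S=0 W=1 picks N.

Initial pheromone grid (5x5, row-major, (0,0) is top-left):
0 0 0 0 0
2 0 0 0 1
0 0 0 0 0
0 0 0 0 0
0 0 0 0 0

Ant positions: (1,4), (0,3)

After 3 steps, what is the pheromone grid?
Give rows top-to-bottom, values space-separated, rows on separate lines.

After step 1: ants at (0,4),(0,4)
  0 0 0 0 3
  1 0 0 0 0
  0 0 0 0 0
  0 0 0 0 0
  0 0 0 0 0
After step 2: ants at (1,4),(1,4)
  0 0 0 0 2
  0 0 0 0 3
  0 0 0 0 0
  0 0 0 0 0
  0 0 0 0 0
After step 3: ants at (0,4),(0,4)
  0 0 0 0 5
  0 0 0 0 2
  0 0 0 0 0
  0 0 0 0 0
  0 0 0 0 0

0 0 0 0 5
0 0 0 0 2
0 0 0 0 0
0 0 0 0 0
0 0 0 0 0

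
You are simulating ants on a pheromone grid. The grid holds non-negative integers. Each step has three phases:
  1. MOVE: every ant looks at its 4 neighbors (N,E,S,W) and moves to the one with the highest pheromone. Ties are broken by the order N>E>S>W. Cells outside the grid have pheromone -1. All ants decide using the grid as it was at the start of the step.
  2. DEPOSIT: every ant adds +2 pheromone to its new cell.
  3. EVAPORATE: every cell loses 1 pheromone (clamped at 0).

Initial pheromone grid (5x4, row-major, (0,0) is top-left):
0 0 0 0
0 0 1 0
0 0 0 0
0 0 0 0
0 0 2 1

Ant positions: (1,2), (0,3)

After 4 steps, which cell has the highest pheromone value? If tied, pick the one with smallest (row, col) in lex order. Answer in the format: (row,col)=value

Step 1: ant0:(1,2)->N->(0,2) | ant1:(0,3)->S->(1,3)
  grid max=1 at (0,2)
Step 2: ant0:(0,2)->E->(0,3) | ant1:(1,3)->N->(0,3)
  grid max=3 at (0,3)
Step 3: ant0:(0,3)->S->(1,3) | ant1:(0,3)->S->(1,3)
  grid max=3 at (1,3)
Step 4: ant0:(1,3)->N->(0,3) | ant1:(1,3)->N->(0,3)
  grid max=5 at (0,3)
Final grid:
  0 0 0 5
  0 0 0 2
  0 0 0 0
  0 0 0 0
  0 0 0 0
Max pheromone 5 at (0,3)

Answer: (0,3)=5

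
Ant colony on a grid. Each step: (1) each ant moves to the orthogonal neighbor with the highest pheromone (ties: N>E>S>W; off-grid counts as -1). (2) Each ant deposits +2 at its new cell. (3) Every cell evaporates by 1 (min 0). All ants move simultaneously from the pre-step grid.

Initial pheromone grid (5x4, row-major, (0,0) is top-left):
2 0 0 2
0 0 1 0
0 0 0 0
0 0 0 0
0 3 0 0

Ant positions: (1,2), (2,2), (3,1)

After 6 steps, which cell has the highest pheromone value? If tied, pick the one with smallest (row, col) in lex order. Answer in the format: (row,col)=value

Answer: (1,2)=7

Derivation:
Step 1: ant0:(1,2)->N->(0,2) | ant1:(2,2)->N->(1,2) | ant2:(3,1)->S->(4,1)
  grid max=4 at (4,1)
Step 2: ant0:(0,2)->S->(1,2) | ant1:(1,2)->N->(0,2) | ant2:(4,1)->N->(3,1)
  grid max=3 at (1,2)
Step 3: ant0:(1,2)->N->(0,2) | ant1:(0,2)->S->(1,2) | ant2:(3,1)->S->(4,1)
  grid max=4 at (1,2)
Step 4: ant0:(0,2)->S->(1,2) | ant1:(1,2)->N->(0,2) | ant2:(4,1)->N->(3,1)
  grid max=5 at (1,2)
Step 5: ant0:(1,2)->N->(0,2) | ant1:(0,2)->S->(1,2) | ant2:(3,1)->S->(4,1)
  grid max=6 at (1,2)
Step 6: ant0:(0,2)->S->(1,2) | ant1:(1,2)->N->(0,2) | ant2:(4,1)->N->(3,1)
  grid max=7 at (1,2)
Final grid:
  0 0 6 0
  0 0 7 0
  0 0 0 0
  0 1 0 0
  0 3 0 0
Max pheromone 7 at (1,2)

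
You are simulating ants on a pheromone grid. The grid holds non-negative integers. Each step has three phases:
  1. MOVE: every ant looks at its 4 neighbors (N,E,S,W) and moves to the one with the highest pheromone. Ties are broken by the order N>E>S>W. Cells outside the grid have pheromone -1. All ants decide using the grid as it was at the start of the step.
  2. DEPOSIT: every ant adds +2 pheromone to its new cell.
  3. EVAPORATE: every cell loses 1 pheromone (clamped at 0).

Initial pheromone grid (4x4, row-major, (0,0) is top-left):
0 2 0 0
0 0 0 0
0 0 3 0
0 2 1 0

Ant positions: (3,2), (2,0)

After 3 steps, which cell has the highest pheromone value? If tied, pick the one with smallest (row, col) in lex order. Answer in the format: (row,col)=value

Step 1: ant0:(3,2)->N->(2,2) | ant1:(2,0)->N->(1,0)
  grid max=4 at (2,2)
Step 2: ant0:(2,2)->N->(1,2) | ant1:(1,0)->N->(0,0)
  grid max=3 at (2,2)
Step 3: ant0:(1,2)->S->(2,2) | ant1:(0,0)->E->(0,1)
  grid max=4 at (2,2)
Final grid:
  0 1 0 0
  0 0 0 0
  0 0 4 0
  0 0 0 0
Max pheromone 4 at (2,2)

Answer: (2,2)=4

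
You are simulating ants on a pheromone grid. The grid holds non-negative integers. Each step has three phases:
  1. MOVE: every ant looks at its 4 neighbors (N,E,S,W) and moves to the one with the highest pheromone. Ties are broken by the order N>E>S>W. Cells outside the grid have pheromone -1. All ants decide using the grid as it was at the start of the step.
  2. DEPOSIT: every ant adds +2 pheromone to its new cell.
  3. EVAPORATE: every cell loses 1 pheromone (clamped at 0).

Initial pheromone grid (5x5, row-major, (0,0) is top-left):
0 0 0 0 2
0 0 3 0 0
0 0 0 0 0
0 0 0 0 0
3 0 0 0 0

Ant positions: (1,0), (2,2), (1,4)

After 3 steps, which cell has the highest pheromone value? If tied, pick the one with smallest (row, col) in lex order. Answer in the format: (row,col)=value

Answer: (1,2)=4

Derivation:
Step 1: ant0:(1,0)->N->(0,0) | ant1:(2,2)->N->(1,2) | ant2:(1,4)->N->(0,4)
  grid max=4 at (1,2)
Step 2: ant0:(0,0)->E->(0,1) | ant1:(1,2)->N->(0,2) | ant2:(0,4)->S->(1,4)
  grid max=3 at (1,2)
Step 3: ant0:(0,1)->E->(0,2) | ant1:(0,2)->S->(1,2) | ant2:(1,4)->N->(0,4)
  grid max=4 at (1,2)
Final grid:
  0 0 2 0 3
  0 0 4 0 0
  0 0 0 0 0
  0 0 0 0 0
  0 0 0 0 0
Max pheromone 4 at (1,2)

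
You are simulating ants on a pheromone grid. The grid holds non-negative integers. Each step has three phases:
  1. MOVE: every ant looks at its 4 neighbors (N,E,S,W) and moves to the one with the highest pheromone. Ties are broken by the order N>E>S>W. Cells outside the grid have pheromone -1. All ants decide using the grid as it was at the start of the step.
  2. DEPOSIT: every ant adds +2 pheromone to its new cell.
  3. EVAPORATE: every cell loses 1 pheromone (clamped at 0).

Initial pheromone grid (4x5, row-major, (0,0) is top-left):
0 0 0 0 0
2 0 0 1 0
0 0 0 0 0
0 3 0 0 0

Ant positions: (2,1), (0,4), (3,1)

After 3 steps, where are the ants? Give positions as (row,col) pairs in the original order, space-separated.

Step 1: ant0:(2,1)->S->(3,1) | ant1:(0,4)->S->(1,4) | ant2:(3,1)->N->(2,1)
  grid max=4 at (3,1)
Step 2: ant0:(3,1)->N->(2,1) | ant1:(1,4)->N->(0,4) | ant2:(2,1)->S->(3,1)
  grid max=5 at (3,1)
Step 3: ant0:(2,1)->S->(3,1) | ant1:(0,4)->S->(1,4) | ant2:(3,1)->N->(2,1)
  grid max=6 at (3,1)

(3,1) (1,4) (2,1)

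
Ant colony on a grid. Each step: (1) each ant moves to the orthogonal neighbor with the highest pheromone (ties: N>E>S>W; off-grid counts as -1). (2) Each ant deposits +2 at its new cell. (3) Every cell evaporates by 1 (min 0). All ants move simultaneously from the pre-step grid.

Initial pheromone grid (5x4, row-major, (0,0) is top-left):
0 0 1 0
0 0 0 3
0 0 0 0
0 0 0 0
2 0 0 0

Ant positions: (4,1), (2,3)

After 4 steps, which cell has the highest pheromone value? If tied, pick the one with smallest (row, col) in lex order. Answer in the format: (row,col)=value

Step 1: ant0:(4,1)->W->(4,0) | ant1:(2,3)->N->(1,3)
  grid max=4 at (1,3)
Step 2: ant0:(4,0)->N->(3,0) | ant1:(1,3)->N->(0,3)
  grid max=3 at (1,3)
Step 3: ant0:(3,0)->S->(4,0) | ant1:(0,3)->S->(1,3)
  grid max=4 at (1,3)
Step 4: ant0:(4,0)->N->(3,0) | ant1:(1,3)->N->(0,3)
  grid max=3 at (1,3)
Final grid:
  0 0 0 1
  0 0 0 3
  0 0 0 0
  1 0 0 0
  2 0 0 0
Max pheromone 3 at (1,3)

Answer: (1,3)=3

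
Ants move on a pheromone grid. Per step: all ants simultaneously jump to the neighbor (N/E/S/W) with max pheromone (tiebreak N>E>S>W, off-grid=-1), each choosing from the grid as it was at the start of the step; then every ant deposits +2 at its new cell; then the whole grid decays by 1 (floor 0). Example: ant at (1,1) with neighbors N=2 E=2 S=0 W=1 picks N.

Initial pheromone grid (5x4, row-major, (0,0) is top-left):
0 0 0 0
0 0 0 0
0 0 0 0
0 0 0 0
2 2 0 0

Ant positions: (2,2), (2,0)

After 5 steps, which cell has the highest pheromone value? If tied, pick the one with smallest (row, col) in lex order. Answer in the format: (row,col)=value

Answer: (0,3)=3

Derivation:
Step 1: ant0:(2,2)->N->(1,2) | ant1:(2,0)->N->(1,0)
  grid max=1 at (1,0)
Step 2: ant0:(1,2)->N->(0,2) | ant1:(1,0)->N->(0,0)
  grid max=1 at (0,0)
Step 3: ant0:(0,2)->E->(0,3) | ant1:(0,0)->E->(0,1)
  grid max=1 at (0,1)
Step 4: ant0:(0,3)->S->(1,3) | ant1:(0,1)->E->(0,2)
  grid max=1 at (0,2)
Step 5: ant0:(1,3)->N->(0,3) | ant1:(0,2)->E->(0,3)
  grid max=3 at (0,3)
Final grid:
  0 0 0 3
  0 0 0 0
  0 0 0 0
  0 0 0 0
  0 0 0 0
Max pheromone 3 at (0,3)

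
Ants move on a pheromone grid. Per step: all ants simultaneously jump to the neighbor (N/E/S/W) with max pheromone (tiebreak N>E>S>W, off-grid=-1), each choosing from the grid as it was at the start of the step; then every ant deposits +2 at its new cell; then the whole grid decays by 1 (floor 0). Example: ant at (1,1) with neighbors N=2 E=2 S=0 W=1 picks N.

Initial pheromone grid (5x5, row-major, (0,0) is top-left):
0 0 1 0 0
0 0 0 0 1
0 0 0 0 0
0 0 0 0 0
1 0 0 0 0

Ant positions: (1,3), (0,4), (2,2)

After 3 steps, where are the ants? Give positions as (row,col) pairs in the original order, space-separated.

Step 1: ant0:(1,3)->E->(1,4) | ant1:(0,4)->S->(1,4) | ant2:(2,2)->N->(1,2)
  grid max=4 at (1,4)
Step 2: ant0:(1,4)->N->(0,4) | ant1:(1,4)->N->(0,4) | ant2:(1,2)->N->(0,2)
  grid max=3 at (0,4)
Step 3: ant0:(0,4)->S->(1,4) | ant1:(0,4)->S->(1,4) | ant2:(0,2)->E->(0,3)
  grid max=6 at (1,4)

(1,4) (1,4) (0,3)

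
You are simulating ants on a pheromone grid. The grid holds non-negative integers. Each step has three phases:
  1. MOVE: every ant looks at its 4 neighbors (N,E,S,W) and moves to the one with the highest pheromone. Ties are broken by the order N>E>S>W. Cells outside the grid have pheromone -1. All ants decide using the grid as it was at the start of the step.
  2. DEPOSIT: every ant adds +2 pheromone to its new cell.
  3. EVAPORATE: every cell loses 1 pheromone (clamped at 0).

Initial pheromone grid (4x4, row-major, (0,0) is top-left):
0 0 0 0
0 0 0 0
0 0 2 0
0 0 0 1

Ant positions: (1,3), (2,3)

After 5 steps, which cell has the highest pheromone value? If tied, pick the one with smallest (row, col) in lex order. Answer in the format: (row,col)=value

Step 1: ant0:(1,3)->N->(0,3) | ant1:(2,3)->W->(2,2)
  grid max=3 at (2,2)
Step 2: ant0:(0,3)->S->(1,3) | ant1:(2,2)->N->(1,2)
  grid max=2 at (2,2)
Step 3: ant0:(1,3)->W->(1,2) | ant1:(1,2)->S->(2,2)
  grid max=3 at (2,2)
Step 4: ant0:(1,2)->S->(2,2) | ant1:(2,2)->N->(1,2)
  grid max=4 at (2,2)
Step 5: ant0:(2,2)->N->(1,2) | ant1:(1,2)->S->(2,2)
  grid max=5 at (2,2)
Final grid:
  0 0 0 0
  0 0 4 0
  0 0 5 0
  0 0 0 0
Max pheromone 5 at (2,2)

Answer: (2,2)=5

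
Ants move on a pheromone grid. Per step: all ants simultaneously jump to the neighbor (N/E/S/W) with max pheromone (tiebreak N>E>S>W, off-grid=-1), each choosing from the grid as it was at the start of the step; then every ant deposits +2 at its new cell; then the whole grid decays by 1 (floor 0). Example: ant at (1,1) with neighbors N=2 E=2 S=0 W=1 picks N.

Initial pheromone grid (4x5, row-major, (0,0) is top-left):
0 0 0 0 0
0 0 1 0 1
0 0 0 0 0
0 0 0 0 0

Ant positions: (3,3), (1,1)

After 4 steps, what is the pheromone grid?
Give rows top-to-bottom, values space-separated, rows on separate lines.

After step 1: ants at (2,3),(1,2)
  0 0 0 0 0
  0 0 2 0 0
  0 0 0 1 0
  0 0 0 0 0
After step 2: ants at (1,3),(0,2)
  0 0 1 0 0
  0 0 1 1 0
  0 0 0 0 0
  0 0 0 0 0
After step 3: ants at (1,2),(1,2)
  0 0 0 0 0
  0 0 4 0 0
  0 0 0 0 0
  0 0 0 0 0
After step 4: ants at (0,2),(0,2)
  0 0 3 0 0
  0 0 3 0 0
  0 0 0 0 0
  0 0 0 0 0

0 0 3 0 0
0 0 3 0 0
0 0 0 0 0
0 0 0 0 0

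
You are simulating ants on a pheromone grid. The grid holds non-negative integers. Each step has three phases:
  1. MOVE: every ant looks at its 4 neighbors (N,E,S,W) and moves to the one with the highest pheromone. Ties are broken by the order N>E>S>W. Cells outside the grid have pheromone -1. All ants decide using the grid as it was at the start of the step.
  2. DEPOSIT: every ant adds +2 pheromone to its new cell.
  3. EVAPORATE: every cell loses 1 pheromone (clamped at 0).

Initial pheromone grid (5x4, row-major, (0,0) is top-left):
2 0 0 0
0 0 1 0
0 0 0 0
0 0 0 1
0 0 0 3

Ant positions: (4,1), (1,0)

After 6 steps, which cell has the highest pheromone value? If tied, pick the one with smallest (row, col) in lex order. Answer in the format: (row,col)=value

Answer: (0,1)=5

Derivation:
Step 1: ant0:(4,1)->N->(3,1) | ant1:(1,0)->N->(0,0)
  grid max=3 at (0,0)
Step 2: ant0:(3,1)->N->(2,1) | ant1:(0,0)->E->(0,1)
  grid max=2 at (0,0)
Step 3: ant0:(2,1)->N->(1,1) | ant1:(0,1)->W->(0,0)
  grid max=3 at (0,0)
Step 4: ant0:(1,1)->N->(0,1) | ant1:(0,0)->E->(0,1)
  grid max=3 at (0,1)
Step 5: ant0:(0,1)->W->(0,0) | ant1:(0,1)->W->(0,0)
  grid max=5 at (0,0)
Step 6: ant0:(0,0)->E->(0,1) | ant1:(0,0)->E->(0,1)
  grid max=5 at (0,1)
Final grid:
  4 5 0 0
  0 0 0 0
  0 0 0 0
  0 0 0 0
  0 0 0 0
Max pheromone 5 at (0,1)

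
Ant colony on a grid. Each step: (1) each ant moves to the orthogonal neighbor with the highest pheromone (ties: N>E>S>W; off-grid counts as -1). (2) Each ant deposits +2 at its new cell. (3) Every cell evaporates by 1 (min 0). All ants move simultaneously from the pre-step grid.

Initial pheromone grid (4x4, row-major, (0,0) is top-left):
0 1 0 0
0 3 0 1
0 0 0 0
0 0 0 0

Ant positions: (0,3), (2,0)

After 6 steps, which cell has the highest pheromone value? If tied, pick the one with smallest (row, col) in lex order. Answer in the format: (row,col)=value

Step 1: ant0:(0,3)->S->(1,3) | ant1:(2,0)->N->(1,0)
  grid max=2 at (1,1)
Step 2: ant0:(1,3)->N->(0,3) | ant1:(1,0)->E->(1,1)
  grid max=3 at (1,1)
Step 3: ant0:(0,3)->S->(1,3) | ant1:(1,1)->N->(0,1)
  grid max=2 at (1,1)
Step 4: ant0:(1,3)->N->(0,3) | ant1:(0,1)->S->(1,1)
  grid max=3 at (1,1)
Step 5: ant0:(0,3)->S->(1,3) | ant1:(1,1)->N->(0,1)
  grid max=2 at (1,1)
Step 6: ant0:(1,3)->N->(0,3) | ant1:(0,1)->S->(1,1)
  grid max=3 at (1,1)
Final grid:
  0 0 0 1
  0 3 0 1
  0 0 0 0
  0 0 0 0
Max pheromone 3 at (1,1)

Answer: (1,1)=3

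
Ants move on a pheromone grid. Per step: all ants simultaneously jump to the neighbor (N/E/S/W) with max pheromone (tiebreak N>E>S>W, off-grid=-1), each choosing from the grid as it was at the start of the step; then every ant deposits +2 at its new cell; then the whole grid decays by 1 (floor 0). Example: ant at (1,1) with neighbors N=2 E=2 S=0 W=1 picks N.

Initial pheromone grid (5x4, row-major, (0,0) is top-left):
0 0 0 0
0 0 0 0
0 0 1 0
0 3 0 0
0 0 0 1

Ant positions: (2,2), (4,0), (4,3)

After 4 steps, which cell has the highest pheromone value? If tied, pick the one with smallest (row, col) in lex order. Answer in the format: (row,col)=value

Step 1: ant0:(2,2)->N->(1,2) | ant1:(4,0)->N->(3,0) | ant2:(4,3)->N->(3,3)
  grid max=2 at (3,1)
Step 2: ant0:(1,2)->N->(0,2) | ant1:(3,0)->E->(3,1) | ant2:(3,3)->N->(2,3)
  grid max=3 at (3,1)
Step 3: ant0:(0,2)->E->(0,3) | ant1:(3,1)->N->(2,1) | ant2:(2,3)->N->(1,3)
  grid max=2 at (3,1)
Step 4: ant0:(0,3)->S->(1,3) | ant1:(2,1)->S->(3,1) | ant2:(1,3)->N->(0,3)
  grid max=3 at (3,1)
Final grid:
  0 0 0 2
  0 0 0 2
  0 0 0 0
  0 3 0 0
  0 0 0 0
Max pheromone 3 at (3,1)

Answer: (3,1)=3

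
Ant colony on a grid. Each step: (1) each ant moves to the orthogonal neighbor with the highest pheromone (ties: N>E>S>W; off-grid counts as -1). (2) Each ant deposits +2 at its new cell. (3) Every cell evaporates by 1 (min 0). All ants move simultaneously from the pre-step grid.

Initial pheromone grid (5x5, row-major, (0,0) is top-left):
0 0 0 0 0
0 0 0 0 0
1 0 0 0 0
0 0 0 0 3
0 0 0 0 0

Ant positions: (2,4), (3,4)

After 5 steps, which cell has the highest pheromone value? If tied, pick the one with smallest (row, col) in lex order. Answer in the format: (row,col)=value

Step 1: ant0:(2,4)->S->(3,4) | ant1:(3,4)->N->(2,4)
  grid max=4 at (3,4)
Step 2: ant0:(3,4)->N->(2,4) | ant1:(2,4)->S->(3,4)
  grid max=5 at (3,4)
Step 3: ant0:(2,4)->S->(3,4) | ant1:(3,4)->N->(2,4)
  grid max=6 at (3,4)
Step 4: ant0:(3,4)->N->(2,4) | ant1:(2,4)->S->(3,4)
  grid max=7 at (3,4)
Step 5: ant0:(2,4)->S->(3,4) | ant1:(3,4)->N->(2,4)
  grid max=8 at (3,4)
Final grid:
  0 0 0 0 0
  0 0 0 0 0
  0 0 0 0 5
  0 0 0 0 8
  0 0 0 0 0
Max pheromone 8 at (3,4)

Answer: (3,4)=8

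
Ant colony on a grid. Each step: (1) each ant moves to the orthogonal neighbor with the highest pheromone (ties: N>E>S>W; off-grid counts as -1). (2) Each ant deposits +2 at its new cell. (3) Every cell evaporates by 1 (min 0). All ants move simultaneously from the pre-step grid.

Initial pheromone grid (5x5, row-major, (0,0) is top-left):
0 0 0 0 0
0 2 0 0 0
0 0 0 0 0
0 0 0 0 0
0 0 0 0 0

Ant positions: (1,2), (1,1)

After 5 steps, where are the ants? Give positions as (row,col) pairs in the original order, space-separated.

Step 1: ant0:(1,2)->W->(1,1) | ant1:(1,1)->N->(0,1)
  grid max=3 at (1,1)
Step 2: ant0:(1,1)->N->(0,1) | ant1:(0,1)->S->(1,1)
  grid max=4 at (1,1)
Step 3: ant0:(0,1)->S->(1,1) | ant1:(1,1)->N->(0,1)
  grid max=5 at (1,1)
Step 4: ant0:(1,1)->N->(0,1) | ant1:(0,1)->S->(1,1)
  grid max=6 at (1,1)
Step 5: ant0:(0,1)->S->(1,1) | ant1:(1,1)->N->(0,1)
  grid max=7 at (1,1)

(1,1) (0,1)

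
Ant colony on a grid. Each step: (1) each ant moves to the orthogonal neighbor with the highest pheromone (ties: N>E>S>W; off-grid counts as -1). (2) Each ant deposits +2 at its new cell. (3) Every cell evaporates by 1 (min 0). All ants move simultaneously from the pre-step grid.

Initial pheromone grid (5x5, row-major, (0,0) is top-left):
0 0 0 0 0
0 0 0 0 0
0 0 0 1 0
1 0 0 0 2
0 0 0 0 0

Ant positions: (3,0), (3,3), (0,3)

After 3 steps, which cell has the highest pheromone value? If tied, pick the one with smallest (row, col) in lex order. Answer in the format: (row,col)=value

Step 1: ant0:(3,0)->N->(2,0) | ant1:(3,3)->E->(3,4) | ant2:(0,3)->E->(0,4)
  grid max=3 at (3,4)
Step 2: ant0:(2,0)->N->(1,0) | ant1:(3,4)->N->(2,4) | ant2:(0,4)->S->(1,4)
  grid max=2 at (3,4)
Step 3: ant0:(1,0)->N->(0,0) | ant1:(2,4)->S->(3,4) | ant2:(1,4)->S->(2,4)
  grid max=3 at (3,4)
Final grid:
  1 0 0 0 0
  0 0 0 0 0
  0 0 0 0 2
  0 0 0 0 3
  0 0 0 0 0
Max pheromone 3 at (3,4)

Answer: (3,4)=3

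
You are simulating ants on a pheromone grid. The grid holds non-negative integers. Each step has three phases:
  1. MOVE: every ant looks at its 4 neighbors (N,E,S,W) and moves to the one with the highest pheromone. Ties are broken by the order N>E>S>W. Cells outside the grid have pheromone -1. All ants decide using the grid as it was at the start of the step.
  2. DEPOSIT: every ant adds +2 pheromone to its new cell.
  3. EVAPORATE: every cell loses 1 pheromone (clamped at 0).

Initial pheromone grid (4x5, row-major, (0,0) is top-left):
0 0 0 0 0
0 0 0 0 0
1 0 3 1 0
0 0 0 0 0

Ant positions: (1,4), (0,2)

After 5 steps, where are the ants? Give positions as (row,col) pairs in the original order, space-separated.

Step 1: ant0:(1,4)->N->(0,4) | ant1:(0,2)->E->(0,3)
  grid max=2 at (2,2)
Step 2: ant0:(0,4)->W->(0,3) | ant1:(0,3)->E->(0,4)
  grid max=2 at (0,3)
Step 3: ant0:(0,3)->E->(0,4) | ant1:(0,4)->W->(0,3)
  grid max=3 at (0,3)
Step 4: ant0:(0,4)->W->(0,3) | ant1:(0,3)->E->(0,4)
  grid max=4 at (0,3)
Step 5: ant0:(0,3)->E->(0,4) | ant1:(0,4)->W->(0,3)
  grid max=5 at (0,3)

(0,4) (0,3)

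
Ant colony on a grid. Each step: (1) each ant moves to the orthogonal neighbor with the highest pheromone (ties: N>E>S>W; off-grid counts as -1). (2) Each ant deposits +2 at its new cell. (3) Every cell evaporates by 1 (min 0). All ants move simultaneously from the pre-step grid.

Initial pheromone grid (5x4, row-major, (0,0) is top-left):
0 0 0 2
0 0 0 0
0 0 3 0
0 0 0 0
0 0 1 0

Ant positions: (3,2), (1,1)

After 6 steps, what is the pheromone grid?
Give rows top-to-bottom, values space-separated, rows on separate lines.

After step 1: ants at (2,2),(0,1)
  0 1 0 1
  0 0 0 0
  0 0 4 0
  0 0 0 0
  0 0 0 0
After step 2: ants at (1,2),(0,2)
  0 0 1 0
  0 0 1 0
  0 0 3 0
  0 0 0 0
  0 0 0 0
After step 3: ants at (2,2),(1,2)
  0 0 0 0
  0 0 2 0
  0 0 4 0
  0 0 0 0
  0 0 0 0
After step 4: ants at (1,2),(2,2)
  0 0 0 0
  0 0 3 0
  0 0 5 0
  0 0 0 0
  0 0 0 0
After step 5: ants at (2,2),(1,2)
  0 0 0 0
  0 0 4 0
  0 0 6 0
  0 0 0 0
  0 0 0 0
After step 6: ants at (1,2),(2,2)
  0 0 0 0
  0 0 5 0
  0 0 7 0
  0 0 0 0
  0 0 0 0

0 0 0 0
0 0 5 0
0 0 7 0
0 0 0 0
0 0 0 0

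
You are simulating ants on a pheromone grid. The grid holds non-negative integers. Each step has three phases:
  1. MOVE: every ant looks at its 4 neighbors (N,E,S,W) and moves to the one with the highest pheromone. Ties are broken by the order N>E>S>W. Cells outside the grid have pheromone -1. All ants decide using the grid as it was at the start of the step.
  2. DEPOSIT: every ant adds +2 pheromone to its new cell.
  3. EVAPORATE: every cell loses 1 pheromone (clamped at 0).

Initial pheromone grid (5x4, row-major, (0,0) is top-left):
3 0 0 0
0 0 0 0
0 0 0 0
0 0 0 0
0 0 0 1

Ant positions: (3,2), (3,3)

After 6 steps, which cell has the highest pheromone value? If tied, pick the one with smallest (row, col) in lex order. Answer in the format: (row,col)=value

Answer: (0,3)=1

Derivation:
Step 1: ant0:(3,2)->N->(2,2) | ant1:(3,3)->S->(4,3)
  grid max=2 at (0,0)
Step 2: ant0:(2,2)->N->(1,2) | ant1:(4,3)->N->(3,3)
  grid max=1 at (0,0)
Step 3: ant0:(1,2)->N->(0,2) | ant1:(3,3)->S->(4,3)
  grid max=2 at (4,3)
Step 4: ant0:(0,2)->E->(0,3) | ant1:(4,3)->N->(3,3)
  grid max=1 at (0,3)
Step 5: ant0:(0,3)->S->(1,3) | ant1:(3,3)->S->(4,3)
  grid max=2 at (4,3)
Step 6: ant0:(1,3)->N->(0,3) | ant1:(4,3)->N->(3,3)
  grid max=1 at (0,3)
Final grid:
  0 0 0 1
  0 0 0 0
  0 0 0 0
  0 0 0 1
  0 0 0 1
Max pheromone 1 at (0,3)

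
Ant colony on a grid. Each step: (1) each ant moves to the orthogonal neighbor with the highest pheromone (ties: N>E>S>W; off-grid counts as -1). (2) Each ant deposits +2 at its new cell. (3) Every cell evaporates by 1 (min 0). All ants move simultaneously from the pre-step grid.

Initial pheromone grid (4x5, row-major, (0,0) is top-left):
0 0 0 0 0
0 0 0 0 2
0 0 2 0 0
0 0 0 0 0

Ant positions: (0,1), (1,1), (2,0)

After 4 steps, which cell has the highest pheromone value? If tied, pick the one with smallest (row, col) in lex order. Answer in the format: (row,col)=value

Answer: (0,1)=6

Derivation:
Step 1: ant0:(0,1)->E->(0,2) | ant1:(1,1)->N->(0,1) | ant2:(2,0)->N->(1,0)
  grid max=1 at (0,1)
Step 2: ant0:(0,2)->W->(0,1) | ant1:(0,1)->E->(0,2) | ant2:(1,0)->N->(0,0)
  grid max=2 at (0,1)
Step 3: ant0:(0,1)->E->(0,2) | ant1:(0,2)->W->(0,1) | ant2:(0,0)->E->(0,1)
  grid max=5 at (0,1)
Step 4: ant0:(0,2)->W->(0,1) | ant1:(0,1)->E->(0,2) | ant2:(0,1)->E->(0,2)
  grid max=6 at (0,1)
Final grid:
  0 6 6 0 0
  0 0 0 0 0
  0 0 0 0 0
  0 0 0 0 0
Max pheromone 6 at (0,1)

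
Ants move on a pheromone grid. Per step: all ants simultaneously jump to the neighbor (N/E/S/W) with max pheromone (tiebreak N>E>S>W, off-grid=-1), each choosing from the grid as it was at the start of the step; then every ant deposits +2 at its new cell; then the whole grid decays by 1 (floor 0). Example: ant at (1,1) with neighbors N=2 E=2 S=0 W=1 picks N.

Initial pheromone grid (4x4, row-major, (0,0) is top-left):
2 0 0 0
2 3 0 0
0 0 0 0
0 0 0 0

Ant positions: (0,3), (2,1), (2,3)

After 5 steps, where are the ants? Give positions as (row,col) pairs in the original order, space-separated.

Step 1: ant0:(0,3)->S->(1,3) | ant1:(2,1)->N->(1,1) | ant2:(2,3)->N->(1,3)
  grid max=4 at (1,1)
Step 2: ant0:(1,3)->N->(0,3) | ant1:(1,1)->W->(1,0) | ant2:(1,3)->N->(0,3)
  grid max=3 at (0,3)
Step 3: ant0:(0,3)->S->(1,3) | ant1:(1,0)->E->(1,1) | ant2:(0,3)->S->(1,3)
  grid max=5 at (1,3)
Step 4: ant0:(1,3)->N->(0,3) | ant1:(1,1)->W->(1,0) | ant2:(1,3)->N->(0,3)
  grid max=5 at (0,3)
Step 5: ant0:(0,3)->S->(1,3) | ant1:(1,0)->E->(1,1) | ant2:(0,3)->S->(1,3)
  grid max=7 at (1,3)

(1,3) (1,1) (1,3)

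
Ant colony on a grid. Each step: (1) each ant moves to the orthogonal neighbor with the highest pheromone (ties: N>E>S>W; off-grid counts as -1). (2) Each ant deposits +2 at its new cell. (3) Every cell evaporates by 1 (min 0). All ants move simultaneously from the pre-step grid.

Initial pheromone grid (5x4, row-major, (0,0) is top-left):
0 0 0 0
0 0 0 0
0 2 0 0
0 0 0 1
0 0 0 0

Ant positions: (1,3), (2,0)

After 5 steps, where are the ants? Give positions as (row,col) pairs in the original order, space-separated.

Step 1: ant0:(1,3)->N->(0,3) | ant1:(2,0)->E->(2,1)
  grid max=3 at (2,1)
Step 2: ant0:(0,3)->S->(1,3) | ant1:(2,1)->N->(1,1)
  grid max=2 at (2,1)
Step 3: ant0:(1,3)->N->(0,3) | ant1:(1,1)->S->(2,1)
  grid max=3 at (2,1)
Step 4: ant0:(0,3)->S->(1,3) | ant1:(2,1)->N->(1,1)
  grid max=2 at (2,1)
Step 5: ant0:(1,3)->N->(0,3) | ant1:(1,1)->S->(2,1)
  grid max=3 at (2,1)

(0,3) (2,1)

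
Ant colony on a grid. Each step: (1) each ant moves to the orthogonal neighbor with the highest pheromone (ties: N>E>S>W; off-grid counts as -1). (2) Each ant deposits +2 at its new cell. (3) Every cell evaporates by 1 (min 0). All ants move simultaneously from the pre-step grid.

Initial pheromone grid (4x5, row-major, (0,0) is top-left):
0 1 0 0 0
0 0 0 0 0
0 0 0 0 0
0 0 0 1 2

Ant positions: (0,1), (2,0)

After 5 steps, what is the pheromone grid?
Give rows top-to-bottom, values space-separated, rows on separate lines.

After step 1: ants at (0,2),(1,0)
  0 0 1 0 0
  1 0 0 0 0
  0 0 0 0 0
  0 0 0 0 1
After step 2: ants at (0,3),(0,0)
  1 0 0 1 0
  0 0 0 0 0
  0 0 0 0 0
  0 0 0 0 0
After step 3: ants at (0,4),(0,1)
  0 1 0 0 1
  0 0 0 0 0
  0 0 0 0 0
  0 0 0 0 0
After step 4: ants at (1,4),(0,2)
  0 0 1 0 0
  0 0 0 0 1
  0 0 0 0 0
  0 0 0 0 0
After step 5: ants at (0,4),(0,3)
  0 0 0 1 1
  0 0 0 0 0
  0 0 0 0 0
  0 0 0 0 0

0 0 0 1 1
0 0 0 0 0
0 0 0 0 0
0 0 0 0 0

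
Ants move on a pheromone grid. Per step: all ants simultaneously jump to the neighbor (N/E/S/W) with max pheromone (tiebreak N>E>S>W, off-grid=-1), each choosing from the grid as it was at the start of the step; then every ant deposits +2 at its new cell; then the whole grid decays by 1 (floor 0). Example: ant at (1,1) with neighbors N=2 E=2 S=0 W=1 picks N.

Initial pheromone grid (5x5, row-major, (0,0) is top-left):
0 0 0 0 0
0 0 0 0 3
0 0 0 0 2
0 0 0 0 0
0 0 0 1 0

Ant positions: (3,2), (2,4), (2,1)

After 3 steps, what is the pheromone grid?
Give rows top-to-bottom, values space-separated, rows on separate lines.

After step 1: ants at (2,2),(1,4),(1,1)
  0 0 0 0 0
  0 1 0 0 4
  0 0 1 0 1
  0 0 0 0 0
  0 0 0 0 0
After step 2: ants at (1,2),(2,4),(0,1)
  0 1 0 0 0
  0 0 1 0 3
  0 0 0 0 2
  0 0 0 0 0
  0 0 0 0 0
After step 3: ants at (0,2),(1,4),(0,2)
  0 0 3 0 0
  0 0 0 0 4
  0 0 0 0 1
  0 0 0 0 0
  0 0 0 0 0

0 0 3 0 0
0 0 0 0 4
0 0 0 0 1
0 0 0 0 0
0 0 0 0 0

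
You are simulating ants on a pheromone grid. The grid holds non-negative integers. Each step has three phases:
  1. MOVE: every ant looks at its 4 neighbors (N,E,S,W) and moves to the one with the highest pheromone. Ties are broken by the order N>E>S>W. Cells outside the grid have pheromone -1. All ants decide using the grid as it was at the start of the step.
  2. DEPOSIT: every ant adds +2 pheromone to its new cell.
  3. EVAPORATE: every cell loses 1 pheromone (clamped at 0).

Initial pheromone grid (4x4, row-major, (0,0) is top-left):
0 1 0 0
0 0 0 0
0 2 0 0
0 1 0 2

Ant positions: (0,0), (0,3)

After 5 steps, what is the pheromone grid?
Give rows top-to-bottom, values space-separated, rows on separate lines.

After step 1: ants at (0,1),(1,3)
  0 2 0 0
  0 0 0 1
  0 1 0 0
  0 0 0 1
After step 2: ants at (0,2),(0,3)
  0 1 1 1
  0 0 0 0
  0 0 0 0
  0 0 0 0
After step 3: ants at (0,3),(0,2)
  0 0 2 2
  0 0 0 0
  0 0 0 0
  0 0 0 0
After step 4: ants at (0,2),(0,3)
  0 0 3 3
  0 0 0 0
  0 0 0 0
  0 0 0 0
After step 5: ants at (0,3),(0,2)
  0 0 4 4
  0 0 0 0
  0 0 0 0
  0 0 0 0

0 0 4 4
0 0 0 0
0 0 0 0
0 0 0 0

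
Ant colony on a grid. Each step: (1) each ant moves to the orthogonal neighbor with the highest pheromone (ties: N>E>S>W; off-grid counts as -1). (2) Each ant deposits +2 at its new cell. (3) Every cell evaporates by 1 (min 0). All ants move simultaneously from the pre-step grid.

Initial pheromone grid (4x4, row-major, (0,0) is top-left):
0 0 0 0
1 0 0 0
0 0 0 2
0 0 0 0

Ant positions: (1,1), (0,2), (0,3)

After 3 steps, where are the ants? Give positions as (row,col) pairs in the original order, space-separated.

Step 1: ant0:(1,1)->W->(1,0) | ant1:(0,2)->E->(0,3) | ant2:(0,3)->S->(1,3)
  grid max=2 at (1,0)
Step 2: ant0:(1,0)->N->(0,0) | ant1:(0,3)->S->(1,3) | ant2:(1,3)->N->(0,3)
  grid max=2 at (0,3)
Step 3: ant0:(0,0)->S->(1,0) | ant1:(1,3)->N->(0,3) | ant2:(0,3)->S->(1,3)
  grid max=3 at (0,3)

(1,0) (0,3) (1,3)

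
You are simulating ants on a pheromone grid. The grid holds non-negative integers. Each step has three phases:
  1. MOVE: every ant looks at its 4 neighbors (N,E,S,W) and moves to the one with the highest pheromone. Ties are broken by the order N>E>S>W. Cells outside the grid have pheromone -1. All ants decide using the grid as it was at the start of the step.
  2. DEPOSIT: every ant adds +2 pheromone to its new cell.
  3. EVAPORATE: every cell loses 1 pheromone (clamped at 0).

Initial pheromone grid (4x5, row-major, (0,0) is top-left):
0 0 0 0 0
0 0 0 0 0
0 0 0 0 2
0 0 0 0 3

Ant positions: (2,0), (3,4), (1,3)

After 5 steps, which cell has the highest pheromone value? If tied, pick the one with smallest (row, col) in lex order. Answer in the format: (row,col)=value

Step 1: ant0:(2,0)->N->(1,0) | ant1:(3,4)->N->(2,4) | ant2:(1,3)->N->(0,3)
  grid max=3 at (2,4)
Step 2: ant0:(1,0)->N->(0,0) | ant1:(2,4)->S->(3,4) | ant2:(0,3)->E->(0,4)
  grid max=3 at (3,4)
Step 3: ant0:(0,0)->E->(0,1) | ant1:(3,4)->N->(2,4) | ant2:(0,4)->S->(1,4)
  grid max=3 at (2,4)
Step 4: ant0:(0,1)->E->(0,2) | ant1:(2,4)->S->(3,4) | ant2:(1,4)->S->(2,4)
  grid max=4 at (2,4)
Step 5: ant0:(0,2)->E->(0,3) | ant1:(3,4)->N->(2,4) | ant2:(2,4)->S->(3,4)
  grid max=5 at (2,4)
Final grid:
  0 0 0 1 0
  0 0 0 0 0
  0 0 0 0 5
  0 0 0 0 4
Max pheromone 5 at (2,4)

Answer: (2,4)=5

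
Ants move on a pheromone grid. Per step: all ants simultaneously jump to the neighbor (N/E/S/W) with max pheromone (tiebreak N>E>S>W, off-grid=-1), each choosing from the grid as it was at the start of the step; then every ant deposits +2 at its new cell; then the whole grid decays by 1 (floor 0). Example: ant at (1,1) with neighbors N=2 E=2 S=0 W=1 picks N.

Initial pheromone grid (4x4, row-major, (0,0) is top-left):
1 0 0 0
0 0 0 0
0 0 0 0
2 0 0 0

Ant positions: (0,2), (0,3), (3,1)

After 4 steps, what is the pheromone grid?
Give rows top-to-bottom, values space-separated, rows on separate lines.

After step 1: ants at (0,3),(1,3),(3,0)
  0 0 0 1
  0 0 0 1
  0 0 0 0
  3 0 0 0
After step 2: ants at (1,3),(0,3),(2,0)
  0 0 0 2
  0 0 0 2
  1 0 0 0
  2 0 0 0
After step 3: ants at (0,3),(1,3),(3,0)
  0 0 0 3
  0 0 0 3
  0 0 0 0
  3 0 0 0
After step 4: ants at (1,3),(0,3),(2,0)
  0 0 0 4
  0 0 0 4
  1 0 0 0
  2 0 0 0

0 0 0 4
0 0 0 4
1 0 0 0
2 0 0 0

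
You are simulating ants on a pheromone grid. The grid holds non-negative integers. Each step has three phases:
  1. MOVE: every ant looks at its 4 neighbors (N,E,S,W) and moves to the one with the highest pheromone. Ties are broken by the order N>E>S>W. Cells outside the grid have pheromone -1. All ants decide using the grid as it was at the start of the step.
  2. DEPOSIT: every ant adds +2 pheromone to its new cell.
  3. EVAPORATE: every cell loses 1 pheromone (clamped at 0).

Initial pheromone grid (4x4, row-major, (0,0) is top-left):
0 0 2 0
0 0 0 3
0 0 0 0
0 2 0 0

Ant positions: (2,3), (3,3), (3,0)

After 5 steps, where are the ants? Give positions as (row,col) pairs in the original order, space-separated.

Step 1: ant0:(2,3)->N->(1,3) | ant1:(3,3)->N->(2,3) | ant2:(3,0)->E->(3,1)
  grid max=4 at (1,3)
Step 2: ant0:(1,3)->S->(2,3) | ant1:(2,3)->N->(1,3) | ant2:(3,1)->N->(2,1)
  grid max=5 at (1,3)
Step 3: ant0:(2,3)->N->(1,3) | ant1:(1,3)->S->(2,3) | ant2:(2,1)->S->(3,1)
  grid max=6 at (1,3)
Step 4: ant0:(1,3)->S->(2,3) | ant1:(2,3)->N->(1,3) | ant2:(3,1)->N->(2,1)
  grid max=7 at (1,3)
Step 5: ant0:(2,3)->N->(1,3) | ant1:(1,3)->S->(2,3) | ant2:(2,1)->S->(3,1)
  grid max=8 at (1,3)

(1,3) (2,3) (3,1)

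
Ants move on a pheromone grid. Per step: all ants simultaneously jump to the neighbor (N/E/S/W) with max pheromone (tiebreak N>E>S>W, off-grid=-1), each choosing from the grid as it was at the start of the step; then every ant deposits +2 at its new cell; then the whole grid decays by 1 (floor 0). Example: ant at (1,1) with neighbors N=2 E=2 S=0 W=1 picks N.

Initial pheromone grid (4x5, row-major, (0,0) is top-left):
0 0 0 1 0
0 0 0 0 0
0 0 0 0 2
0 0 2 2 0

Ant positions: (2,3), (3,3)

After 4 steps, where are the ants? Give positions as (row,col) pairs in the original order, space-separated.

Step 1: ant0:(2,3)->E->(2,4) | ant1:(3,3)->W->(3,2)
  grid max=3 at (2,4)
Step 2: ant0:(2,4)->N->(1,4) | ant1:(3,2)->E->(3,3)
  grid max=2 at (2,4)
Step 3: ant0:(1,4)->S->(2,4) | ant1:(3,3)->W->(3,2)
  grid max=3 at (2,4)
Step 4: ant0:(2,4)->N->(1,4) | ant1:(3,2)->E->(3,3)
  grid max=2 at (2,4)

(1,4) (3,3)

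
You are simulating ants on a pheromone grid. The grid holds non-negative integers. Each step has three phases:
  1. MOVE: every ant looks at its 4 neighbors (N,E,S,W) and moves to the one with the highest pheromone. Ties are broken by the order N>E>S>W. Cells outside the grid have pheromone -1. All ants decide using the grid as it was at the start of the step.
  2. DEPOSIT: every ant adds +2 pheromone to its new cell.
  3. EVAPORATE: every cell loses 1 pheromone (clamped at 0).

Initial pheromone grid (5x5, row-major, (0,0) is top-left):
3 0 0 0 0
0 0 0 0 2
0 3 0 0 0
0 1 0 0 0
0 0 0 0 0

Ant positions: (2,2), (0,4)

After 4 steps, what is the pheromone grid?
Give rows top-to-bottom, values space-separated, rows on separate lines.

After step 1: ants at (2,1),(1,4)
  2 0 0 0 0
  0 0 0 0 3
  0 4 0 0 0
  0 0 0 0 0
  0 0 0 0 0
After step 2: ants at (1,1),(0,4)
  1 0 0 0 1
  0 1 0 0 2
  0 3 0 0 0
  0 0 0 0 0
  0 0 0 0 0
After step 3: ants at (2,1),(1,4)
  0 0 0 0 0
  0 0 0 0 3
  0 4 0 0 0
  0 0 0 0 0
  0 0 0 0 0
After step 4: ants at (1,1),(0,4)
  0 0 0 0 1
  0 1 0 0 2
  0 3 0 0 0
  0 0 0 0 0
  0 0 0 0 0

0 0 0 0 1
0 1 0 0 2
0 3 0 0 0
0 0 0 0 0
0 0 0 0 0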